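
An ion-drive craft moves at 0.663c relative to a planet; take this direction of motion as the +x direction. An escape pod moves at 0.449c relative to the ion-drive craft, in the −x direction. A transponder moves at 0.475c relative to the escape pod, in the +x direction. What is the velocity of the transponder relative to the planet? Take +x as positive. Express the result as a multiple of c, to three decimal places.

Apply u = (u' + v)/(1 + u'v/c²) successively, working outward toward the planet.
Start: velocity of the ion-drive craft relative to the planet = 0.6630c.
Compose with the escape pod (u' = -0.449 in the ion-drive craft frame): u_1 = (-0.449 + 0.663) / (1 + (-0.449)·0.663) = 0.2140/0.7023 = 0.3047.
Compose with the transponder (u' = 0.475 in the escape pod frame): u_2 = (0.475 + 0.305) / (1 + 0.475·0.305) = 0.7797/1.1447 = 0.6811.

+0.681c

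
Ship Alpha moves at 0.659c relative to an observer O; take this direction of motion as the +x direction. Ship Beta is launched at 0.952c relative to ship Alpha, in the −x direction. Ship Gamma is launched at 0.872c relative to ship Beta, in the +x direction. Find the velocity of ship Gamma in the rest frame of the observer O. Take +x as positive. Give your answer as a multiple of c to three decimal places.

+0.273c

Apply u = (u' + v)/(1 + u'v/c²) successively, working outward toward the observer O.
Start: velocity of ship Alpha relative to the observer O = 0.6590c.
Compose with ship Beta (u' = -0.952 in ship Alpha frame): u_1 = (-0.952 + 0.659) / (1 + (-0.952)·0.659) = -0.2930/0.3726 = -0.7863.
Compose with ship Gamma (u' = 0.872 in ship Beta frame): u_2 = (0.872 + (-0.786)) / (1 + 0.872·(-0.786)) = 0.0857/0.3143 = 0.2726.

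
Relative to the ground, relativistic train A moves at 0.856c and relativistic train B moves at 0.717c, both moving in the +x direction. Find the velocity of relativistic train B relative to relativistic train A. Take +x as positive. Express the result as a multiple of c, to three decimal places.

β_A = 0.856, β_B = 0.717.
Transform to A's frame with the inverse velocity-addition law: u' = (u − v)/(1 − uv/c²), taking u = β_B and v = β_A.
u' = (0.717 − 0.856) / (1 − (0.856)(0.717)) = -0.1390/0.3862 = -0.3599.

-0.360c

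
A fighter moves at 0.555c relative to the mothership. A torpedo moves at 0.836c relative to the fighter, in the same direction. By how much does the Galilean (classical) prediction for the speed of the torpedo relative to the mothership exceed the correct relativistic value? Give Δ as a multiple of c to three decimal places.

Δ = 0.441c

Galilean: u_cl = 0.836 + 0.555 = 1.3910.
Relativistic: u_rel = (0.836 + 0.555) / (1 + 0.836·0.555) = 1.3910/1.4640 = 0.9501.
Δ = 1.3910 − 0.9501 = 0.4409.
(The classical prediction exceeds c; the relativistic result does not.)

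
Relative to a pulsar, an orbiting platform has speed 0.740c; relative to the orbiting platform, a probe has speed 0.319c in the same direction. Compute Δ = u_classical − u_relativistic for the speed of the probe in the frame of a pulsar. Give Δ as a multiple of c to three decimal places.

Δ = 0.202c

Galilean: u_cl = 0.319 + 0.740 = 1.0590.
Relativistic: u_rel = (0.319 + 0.740) / (1 + 0.319·0.740) = 1.0590/1.2361 = 0.8568.
Δ = 1.0590 − 0.8568 = 0.2022.
(The classical prediction exceeds c; the relativistic result does not.)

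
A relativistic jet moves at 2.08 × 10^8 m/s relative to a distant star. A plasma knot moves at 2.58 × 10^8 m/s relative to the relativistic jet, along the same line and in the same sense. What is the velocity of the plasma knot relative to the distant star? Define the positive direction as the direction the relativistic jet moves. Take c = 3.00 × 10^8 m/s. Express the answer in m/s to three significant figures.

In units of c (dividing by 3.00 × 10^8 m/s): v = 0.693, u' = 0.860.
u = (u' + v)/(1 + u'v/c²):
u = (0.860 + 0.693) / (1 + 0.860·0.693) = 1.5533/1.5963 = 0.9731
(Galilean addition would give +1.553c, exceeding c.)
Converting back: u = 0.9731 × 3.00 × 10^8 m/s.

2.92 × 10^8 m/s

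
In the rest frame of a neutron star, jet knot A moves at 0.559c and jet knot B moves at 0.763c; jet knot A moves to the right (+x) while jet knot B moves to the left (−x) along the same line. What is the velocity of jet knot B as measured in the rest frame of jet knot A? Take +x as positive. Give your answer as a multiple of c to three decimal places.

β_A = 0.559, β_B = -0.763.
Transform to A's frame with the inverse velocity-addition law: u' = (u − v)/(1 − uv/c²), taking u = β_B and v = β_A.
u' = (-0.763 − 0.559) / (1 − (0.559)(-0.763)) = -1.3220/1.4265 = -0.9267.

-0.927c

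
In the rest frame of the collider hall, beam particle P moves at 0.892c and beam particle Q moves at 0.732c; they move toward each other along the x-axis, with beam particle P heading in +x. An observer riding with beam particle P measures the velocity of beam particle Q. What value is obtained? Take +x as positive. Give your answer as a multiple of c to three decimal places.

-0.982c

β_A = 0.892, β_B = -0.732.
Transform to A's frame with the inverse velocity-addition law: u' = (u − v)/(1 − uv/c²), taking u = β_B and v = β_A.
u' = (-0.732 − 0.892) / (1 − (0.892)(-0.732)) = -1.6240/1.6529 = -0.9825.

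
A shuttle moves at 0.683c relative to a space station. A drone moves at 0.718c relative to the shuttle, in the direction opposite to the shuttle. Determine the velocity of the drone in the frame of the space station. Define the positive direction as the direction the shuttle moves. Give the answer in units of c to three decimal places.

-0.069c

With v = 0.683 and u' = -0.718 (in units of c),
u = (u' + v)/(1 + u'v/c²):
u = (-0.718 + 0.683) / (1 + (-0.718)·0.683) = -0.0350/0.5096 = -0.0687
(Galilean addition would give -0.035c.)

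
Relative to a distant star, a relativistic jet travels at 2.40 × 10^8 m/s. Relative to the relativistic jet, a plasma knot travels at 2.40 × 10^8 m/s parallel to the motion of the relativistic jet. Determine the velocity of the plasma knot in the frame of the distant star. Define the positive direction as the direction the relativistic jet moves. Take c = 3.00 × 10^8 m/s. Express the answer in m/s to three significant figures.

In units of c (dividing by 3.00 × 10^8 m/s): v = 0.800, u' = 0.800.
u = (u' + v)/(1 + u'v/c²):
u = (0.800 + 0.800) / (1 + 0.800·0.800) = 1.6000/1.6400 = 0.9756
(Galilean addition would give +1.600c, exceeding c.)
Converting back: u = 0.9756 × 3.00 × 10^8 m/s.

2.93 × 10^8 m/s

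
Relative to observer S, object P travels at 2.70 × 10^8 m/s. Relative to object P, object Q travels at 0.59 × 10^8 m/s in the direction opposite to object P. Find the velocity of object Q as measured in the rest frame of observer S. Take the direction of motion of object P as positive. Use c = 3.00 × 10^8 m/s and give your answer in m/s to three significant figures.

+2.56 × 10^8 m/s

In units of c (dividing by 3.00 × 10^8 m/s): v = 0.900, u' = -0.197.
u = (u' + v)/(1 + u'v/c²):
u = (-0.197 + 0.900) / (1 + (-0.197)·0.900) = 0.7033/0.8230 = 0.8546
(Galilean addition would give +0.703c.)
Converting back: u = 0.8546 × 3.00 × 10^8 m/s.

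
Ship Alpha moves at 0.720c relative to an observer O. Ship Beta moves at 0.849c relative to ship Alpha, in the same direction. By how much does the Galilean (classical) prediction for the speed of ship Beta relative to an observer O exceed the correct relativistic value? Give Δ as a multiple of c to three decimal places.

Galilean: u_cl = 0.849 + 0.720 = 1.5690.
Relativistic: u_rel = (0.849 + 0.720) / (1 + 0.849·0.720) = 1.5690/1.6113 = 0.9738.
Δ = 1.5690 − 0.9738 = 0.5952.
(The classical prediction exceeds c; the relativistic result does not.)

Δ = 0.595c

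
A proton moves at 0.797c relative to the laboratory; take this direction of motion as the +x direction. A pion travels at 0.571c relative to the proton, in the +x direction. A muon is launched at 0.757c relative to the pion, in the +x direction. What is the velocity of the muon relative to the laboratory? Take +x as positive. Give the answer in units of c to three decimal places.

0.992c

Apply u = (u' + v)/(1 + u'v/c²) successively, working outward toward the laboratory.
Start: velocity of the proton relative to the laboratory = 0.7970c.
Compose with the pion (u' = 0.571 in the proton frame): u_1 = (0.571 + 0.797) / (1 + 0.571·0.797) = 1.3680/1.4551 = 0.9401.
Compose with the muon (u' = 0.757 in the pion frame): u_2 = (0.757 + 0.940) / (1 + 0.757·0.940) = 1.6971/1.7117 = 0.9915.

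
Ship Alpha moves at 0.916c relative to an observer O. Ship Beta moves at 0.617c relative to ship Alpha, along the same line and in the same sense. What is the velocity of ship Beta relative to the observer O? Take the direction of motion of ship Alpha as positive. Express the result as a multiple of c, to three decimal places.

With v = 0.916 and u' = 0.617 (in units of c),
u = (u' + v)/(1 + u'v/c²):
u = (0.617 + 0.916) / (1 + 0.617·0.916) = 1.5330/1.5652 = 0.9794

0.979c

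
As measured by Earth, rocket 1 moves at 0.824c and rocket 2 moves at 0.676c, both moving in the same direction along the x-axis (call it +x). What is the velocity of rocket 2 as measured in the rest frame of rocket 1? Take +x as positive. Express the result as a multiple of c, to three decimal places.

-0.334c

β_A = 0.824, β_B = 0.676.
Transform to A's frame with the inverse velocity-addition law: u' = (u − v)/(1 − uv/c²), taking u = β_B and v = β_A.
u' = (0.676 − 0.824) / (1 − (0.824)(0.676)) = -0.1480/0.4430 = -0.3341.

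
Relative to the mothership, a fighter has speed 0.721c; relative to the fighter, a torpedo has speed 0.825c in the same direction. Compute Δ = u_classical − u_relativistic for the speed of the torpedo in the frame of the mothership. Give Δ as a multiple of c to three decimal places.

Δ = 0.577c

Galilean: u_cl = 0.825 + 0.721 = 1.5460.
Relativistic: u_rel = (0.825 + 0.721) / (1 + 0.825·0.721) = 1.5460/1.5948 = 0.9694.
Δ = 1.5460 − 0.9694 = 0.5766.
(The classical prediction exceeds c; the relativistic result does not.)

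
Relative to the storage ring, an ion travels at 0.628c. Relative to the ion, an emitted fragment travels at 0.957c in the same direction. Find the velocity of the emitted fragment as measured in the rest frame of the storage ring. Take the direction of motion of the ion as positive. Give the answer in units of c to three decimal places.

0.990c

With v = 0.628 and u' = 0.957 (in units of c),
u = (u' + v)/(1 + u'v/c²):
u = (0.957 + 0.628) / (1 + 0.957·0.628) = 1.5850/1.6010 = 0.9900
(Galilean addition would give +1.585c, exceeding c.)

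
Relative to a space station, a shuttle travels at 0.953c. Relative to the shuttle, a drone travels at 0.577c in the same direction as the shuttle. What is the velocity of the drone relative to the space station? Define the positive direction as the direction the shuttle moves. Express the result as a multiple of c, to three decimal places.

With v = 0.953 and u' = 0.577 (in units of c),
u = (u' + v)/(1 + u'v/c²):
u = (0.577 + 0.953) / (1 + 0.577·0.953) = 1.5300/1.5499 = 0.9872

0.987c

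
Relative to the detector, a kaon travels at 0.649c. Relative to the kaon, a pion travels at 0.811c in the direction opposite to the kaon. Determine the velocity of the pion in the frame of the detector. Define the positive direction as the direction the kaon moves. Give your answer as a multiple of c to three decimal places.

With v = 0.649 and u' = -0.811 (in units of c),
u = (u' + v)/(1 + u'v/c²):
u = (-0.811 + 0.649) / (1 + (-0.811)·0.649) = -0.1620/0.4737 = -0.3420

-0.342c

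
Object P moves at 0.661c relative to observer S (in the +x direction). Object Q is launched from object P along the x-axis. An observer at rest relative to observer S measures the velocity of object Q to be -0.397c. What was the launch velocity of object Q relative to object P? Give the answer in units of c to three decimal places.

-0.838c

Invert the composition law: u' = (u − v)/(1 − uv/c²).
u' = (-0.397 − 0.661) / (1 − (-0.397)(0.661)) = -1.0580/1.2624 = -0.8381.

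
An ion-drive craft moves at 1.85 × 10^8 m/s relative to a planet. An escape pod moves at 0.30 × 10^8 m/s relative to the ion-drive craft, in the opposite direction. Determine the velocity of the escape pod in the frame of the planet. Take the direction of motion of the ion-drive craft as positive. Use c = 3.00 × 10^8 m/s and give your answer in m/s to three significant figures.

In units of c (dividing by 3.00 × 10^8 m/s): v = 0.617, u' = -0.100.
u = (u' + v)/(1 + u'v/c²):
u = (-0.100 + 0.617) / (1 + (-0.100)·0.617) = 0.5167/0.9383 = 0.5506
(Galilean addition would give +0.517c.)
Converting back: u = 0.5506 × 3.00 × 10^8 m/s.

+1.65 × 10^8 m/s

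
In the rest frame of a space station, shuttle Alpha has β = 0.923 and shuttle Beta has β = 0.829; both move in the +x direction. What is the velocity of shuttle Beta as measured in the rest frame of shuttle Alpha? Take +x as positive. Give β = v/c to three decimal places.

β_A = 0.923, β_B = 0.829.
Transform to A's frame with the inverse velocity-addition law: u' = (u − v)/(1 − uv/c²), taking u = β_B and v = β_A.
u' = (0.829 − 0.923) / (1 − (0.923)(0.829)) = -0.0940/0.2348 = -0.4003.

β = -0.400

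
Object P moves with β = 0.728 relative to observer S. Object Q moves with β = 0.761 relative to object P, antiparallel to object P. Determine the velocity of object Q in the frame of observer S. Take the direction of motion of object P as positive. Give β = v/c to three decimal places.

With v = 0.728 and u' = -0.761 (in units of c),
u = (u' + v)/(1 + u'v/c²):
u = (-0.761 + 0.728) / (1 + (-0.761)·0.728) = -0.0330/0.4460 = -0.0740

β = -0.074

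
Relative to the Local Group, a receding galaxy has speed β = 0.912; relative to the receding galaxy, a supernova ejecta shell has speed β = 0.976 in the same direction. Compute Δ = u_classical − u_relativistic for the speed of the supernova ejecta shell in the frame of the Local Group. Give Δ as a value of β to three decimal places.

Galilean: u_cl = 0.976 + 0.912 = 1.8880.
Relativistic: u_rel = (0.976 + 0.912) / (1 + 0.976·0.912) = 1.8880/1.8901 = 0.9989.
Δ = 1.8880 − 0.9989 = 0.8891.
(The classical prediction exceeds c; the relativistic result does not.)

Δ = 0.889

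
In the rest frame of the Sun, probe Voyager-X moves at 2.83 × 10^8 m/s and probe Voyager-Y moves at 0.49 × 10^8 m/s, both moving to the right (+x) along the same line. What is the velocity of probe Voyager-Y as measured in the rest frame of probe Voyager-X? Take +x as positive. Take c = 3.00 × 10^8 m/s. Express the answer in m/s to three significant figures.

β_A = 0.943, β_B = 0.163 (dividing each by c = 3.00 × 10^8 m/s).
Transform to A's frame with the inverse velocity-addition law: u' = (u − v)/(1 − uv/c²), taking u = β_B and v = β_A.
u' = (0.163 − 0.943) / (1 − (0.943)(0.163)) = -0.7800/0.8459 = -0.9221.
u' = -0.9221 × 3.00 × 10^8 m/s.

-2.77 × 10^8 m/s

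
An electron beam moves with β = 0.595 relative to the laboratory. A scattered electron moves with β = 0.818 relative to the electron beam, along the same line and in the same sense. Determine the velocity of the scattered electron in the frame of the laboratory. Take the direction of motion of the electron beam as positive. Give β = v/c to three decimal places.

β = 0.950

With v = 0.595 and u' = 0.818 (in units of c),
u = (u' + v)/(1 + u'v/c²):
u = (0.818 + 0.595) / (1 + 0.818·0.595) = 1.4130/1.4867 = 0.9504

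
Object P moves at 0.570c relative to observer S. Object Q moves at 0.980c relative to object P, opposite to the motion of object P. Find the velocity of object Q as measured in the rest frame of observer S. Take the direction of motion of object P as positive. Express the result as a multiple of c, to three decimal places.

-0.929c

With v = 0.570 and u' = -0.980 (in units of c),
u = (u' + v)/(1 + u'v/c²):
u = (-0.980 + 0.570) / (1 + (-0.980)·0.570) = -0.4100/0.4414 = -0.9289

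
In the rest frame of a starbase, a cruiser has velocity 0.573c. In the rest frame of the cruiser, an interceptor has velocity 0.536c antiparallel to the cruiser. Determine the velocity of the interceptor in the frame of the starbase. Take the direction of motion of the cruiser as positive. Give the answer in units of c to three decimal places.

+0.053c

With v = 0.573 and u' = -0.536 (in units of c),
u = (u' + v)/(1 + u'v/c²):
u = (-0.536 + 0.573) / (1 + (-0.536)·0.573) = 0.0370/0.6929 = 0.0534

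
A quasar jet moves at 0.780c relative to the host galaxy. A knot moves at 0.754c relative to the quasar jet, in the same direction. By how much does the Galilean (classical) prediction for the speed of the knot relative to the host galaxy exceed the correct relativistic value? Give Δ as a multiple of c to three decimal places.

Galilean: u_cl = 0.754 + 0.780 = 1.5340.
Relativistic: u_rel = (0.754 + 0.780) / (1 + 0.754·0.780) = 1.5340/1.5881 = 0.9659.
Δ = 1.5340 − 0.9659 = 0.5681.
(The classical prediction exceeds c; the relativistic result does not.)

Δ = 0.568c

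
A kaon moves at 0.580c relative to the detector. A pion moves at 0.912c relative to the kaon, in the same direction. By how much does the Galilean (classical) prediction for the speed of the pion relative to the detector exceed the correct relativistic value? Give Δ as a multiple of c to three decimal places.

Galilean: u_cl = 0.912 + 0.580 = 1.4920.
Relativistic: u_rel = (0.912 + 0.580) / (1 + 0.912·0.580) = 1.4920/1.5290 = 0.9758.
Δ = 1.4920 − 0.9758 = 0.5162.
(The classical prediction exceeds c; the relativistic result does not.)

Δ = 0.516c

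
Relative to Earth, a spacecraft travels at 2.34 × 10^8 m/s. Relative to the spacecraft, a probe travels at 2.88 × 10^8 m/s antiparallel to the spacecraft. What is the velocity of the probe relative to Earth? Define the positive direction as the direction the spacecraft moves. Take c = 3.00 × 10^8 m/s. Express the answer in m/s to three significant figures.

-2.15 × 10^8 m/s

In units of c (dividing by 3.00 × 10^8 m/s): v = 0.780, u' = -0.960.
u = (u' + v)/(1 + u'v/c²):
u = (-0.960 + 0.780) / (1 + (-0.960)·0.780) = -0.1800/0.2512 = -0.7166
(Galilean addition would give -0.180c.)
Converting back: u = -0.7166 × 3.00 × 10^8 m/s.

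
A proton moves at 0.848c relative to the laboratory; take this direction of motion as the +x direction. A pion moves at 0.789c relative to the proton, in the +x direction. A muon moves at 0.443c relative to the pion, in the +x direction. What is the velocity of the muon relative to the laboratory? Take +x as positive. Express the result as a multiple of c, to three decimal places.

Apply u = (u' + v)/(1 + u'v/c²) successively, working outward toward the laboratory.
Start: velocity of the proton relative to the laboratory = 0.8480c.
Compose with the pion (u' = 0.789 in the proton frame): u_1 = (0.789 + 0.848) / (1 + 0.789·0.848) = 1.6370/1.6691 = 0.9808.
Compose with the muon (u' = 0.443 in the pion frame): u_2 = (0.443 + 0.981) / (1 + 0.443·0.981) = 1.4238/1.4345 = 0.9925.

0.993c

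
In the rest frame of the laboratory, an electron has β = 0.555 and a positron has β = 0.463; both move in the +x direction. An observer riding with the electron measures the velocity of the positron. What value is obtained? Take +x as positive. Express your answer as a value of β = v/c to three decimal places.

β_A = 0.555, β_B = 0.463.
Transform to A's frame with the inverse velocity-addition law: u' = (u − v)/(1 − uv/c²), taking u = β_B and v = β_A.
u' = (0.463 − 0.555) / (1 − (0.555)(0.463)) = -0.0920/0.7430 = -0.1238.

β = -0.124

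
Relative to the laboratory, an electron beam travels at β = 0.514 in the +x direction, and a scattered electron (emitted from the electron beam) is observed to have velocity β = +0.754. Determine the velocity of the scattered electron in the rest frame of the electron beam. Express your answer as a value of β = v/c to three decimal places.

β = +0.392

Invert the composition law: u' = (u − v)/(1 − uv/c²).
u' = (0.754 − 0.514) / (1 − (0.754)(0.514)) = 0.2400/0.6124 = 0.3919.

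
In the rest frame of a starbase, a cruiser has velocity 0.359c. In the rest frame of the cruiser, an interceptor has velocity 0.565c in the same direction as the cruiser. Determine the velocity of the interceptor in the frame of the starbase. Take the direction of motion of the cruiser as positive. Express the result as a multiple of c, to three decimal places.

0.768c

With v = 0.359 and u' = 0.565 (in units of c),
u = (u' + v)/(1 + u'v/c²):
u = (0.565 + 0.359) / (1 + 0.565·0.359) = 0.9240/1.2028 = 0.7682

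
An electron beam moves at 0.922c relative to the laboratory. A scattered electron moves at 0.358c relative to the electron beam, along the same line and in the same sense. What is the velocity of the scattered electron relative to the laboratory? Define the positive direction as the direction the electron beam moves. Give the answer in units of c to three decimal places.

With v = 0.922 and u' = 0.358 (in units of c),
u = (u' + v)/(1 + u'v/c²):
u = (0.358 + 0.922) / (1 + 0.358·0.922) = 1.2800/1.3301 = 0.9624

0.962c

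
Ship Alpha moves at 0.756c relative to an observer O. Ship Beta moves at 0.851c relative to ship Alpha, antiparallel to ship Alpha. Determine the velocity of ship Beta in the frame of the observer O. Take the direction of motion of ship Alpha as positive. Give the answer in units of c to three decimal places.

-0.266c

With v = 0.756 and u' = -0.851 (in units of c),
u = (u' + v)/(1 + u'v/c²):
u = (-0.851 + 0.756) / (1 + (-0.851)·0.756) = -0.0950/0.3566 = -0.2664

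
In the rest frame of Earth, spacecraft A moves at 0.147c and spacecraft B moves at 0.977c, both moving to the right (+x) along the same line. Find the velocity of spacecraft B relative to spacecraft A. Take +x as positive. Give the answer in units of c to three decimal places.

β_A = 0.147, β_B = 0.977.
Transform to A's frame with the inverse velocity-addition law: u' = (u − v)/(1 − uv/c²), taking u = β_B and v = β_A.
u' = (0.977 − 0.147) / (1 − (0.147)(0.977)) = 0.8300/0.8564 = 0.9692.

+0.969c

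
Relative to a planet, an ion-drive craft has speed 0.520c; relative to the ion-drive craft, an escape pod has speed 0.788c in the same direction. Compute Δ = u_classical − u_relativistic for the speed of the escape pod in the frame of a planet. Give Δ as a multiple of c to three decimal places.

Galilean: u_cl = 0.788 + 0.520 = 1.3080.
Relativistic: u_rel = (0.788 + 0.520) / (1 + 0.788·0.520) = 1.3080/1.4098 = 0.9278.
Δ = 1.3080 − 0.9278 = 0.3802.
(The classical prediction exceeds c; the relativistic result does not.)

Δ = 0.380c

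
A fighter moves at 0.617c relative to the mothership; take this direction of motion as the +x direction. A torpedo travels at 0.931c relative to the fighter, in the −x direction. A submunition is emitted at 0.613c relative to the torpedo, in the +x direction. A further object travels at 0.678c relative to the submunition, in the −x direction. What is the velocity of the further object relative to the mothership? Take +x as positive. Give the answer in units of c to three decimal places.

Apply u = (u' + v)/(1 + u'v/c²) successively, working outward toward the mothership.
Start: velocity of the fighter relative to the mothership = 0.6170c.
Compose with the torpedo (u' = -0.931 in the fighter frame): u_1 = (-0.931 + 0.617) / (1 + (-0.931)·0.617) = -0.3140/0.4256 = -0.7378.
Compose with the submunition (u' = 0.613 in the torpedo frame): u_2 = (0.613 + (-0.738)) / (1 + 0.613·(-0.738)) = -0.1248/0.5477 = -0.2279.
Compose with the further object (u' = -0.678 in the submunition frame): u_3 = (-0.678 + (-0.228)) / (1 + (-0.678)·(-0.228)) = -0.9059/1.1545 = -0.7847.

-0.785c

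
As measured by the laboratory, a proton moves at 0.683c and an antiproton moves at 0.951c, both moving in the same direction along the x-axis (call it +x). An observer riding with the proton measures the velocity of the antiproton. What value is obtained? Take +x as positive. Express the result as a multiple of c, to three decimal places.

+0.765c

β_A = 0.683, β_B = 0.951.
Transform to A's frame with the inverse velocity-addition law: u' = (u − v)/(1 − uv/c²), taking u = β_B and v = β_A.
u' = (0.951 − 0.683) / (1 − (0.683)(0.951)) = 0.2680/0.3505 = 0.7647.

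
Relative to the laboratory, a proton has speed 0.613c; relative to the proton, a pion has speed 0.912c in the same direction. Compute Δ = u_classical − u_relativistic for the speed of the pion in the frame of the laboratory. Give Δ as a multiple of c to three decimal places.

Δ = 0.547c

Galilean: u_cl = 0.912 + 0.613 = 1.5250.
Relativistic: u_rel = (0.912 + 0.613) / (1 + 0.912·0.613) = 1.5250/1.5591 = 0.9782.
Δ = 1.5250 − 0.9782 = 0.5468.
(The classical prediction exceeds c; the relativistic result does not.)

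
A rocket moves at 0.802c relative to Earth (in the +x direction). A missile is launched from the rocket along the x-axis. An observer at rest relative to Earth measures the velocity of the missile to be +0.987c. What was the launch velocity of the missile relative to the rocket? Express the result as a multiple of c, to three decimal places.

+0.888c

Invert the composition law: u' = (u − v)/(1 − uv/c²).
u' = (0.987 − 0.802) / (1 − (0.987)(0.802)) = 0.1850/0.2084 = 0.8876.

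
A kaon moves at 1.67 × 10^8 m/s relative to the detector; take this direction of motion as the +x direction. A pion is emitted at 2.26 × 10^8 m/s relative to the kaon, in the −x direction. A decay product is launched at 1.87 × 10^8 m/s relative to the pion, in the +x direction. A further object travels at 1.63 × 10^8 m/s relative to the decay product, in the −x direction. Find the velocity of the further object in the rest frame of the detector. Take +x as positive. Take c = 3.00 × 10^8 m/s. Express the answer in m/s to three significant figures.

-6.81 × 10^7 m/s

Apply u = (u' + v)/(1 + u'v/c²) successively, working outward toward the detector.
(Dividing each given speed by c = 3.00 × 10^8 m/s to work in units of c.)
Start: velocity of the kaon relative to the detector = 0.5567c.
Compose with the pion (u' = -0.753 in the kaon frame): u_1 = (-0.753 + 0.557) / (1 + (-0.753)·0.557) = -0.1967/0.5806 = -0.3387.
Compose with the decay product (u' = 0.623 in the pion frame): u_2 = (0.623 + (-0.339)) / (1 + 0.623·(-0.339)) = 0.2846/0.7889 = 0.3608.
Compose with the further object (u' = -0.543 in the decay product frame): u_3 = (-0.543 + 0.361) / (1 + (-0.543)·0.361) = -0.1825/0.8040 = -0.2270.
So u = -0.2270 × 3.00 × 10^8 m/s.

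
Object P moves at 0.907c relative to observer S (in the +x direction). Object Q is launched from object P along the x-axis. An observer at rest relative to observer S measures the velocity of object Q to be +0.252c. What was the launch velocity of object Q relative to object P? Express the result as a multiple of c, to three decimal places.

-0.849c

Invert the composition law: u' = (u − v)/(1 − uv/c²).
u' = (0.252 − 0.907) / (1 − (0.252)(0.907)) = -0.6550/0.7714 = -0.8491.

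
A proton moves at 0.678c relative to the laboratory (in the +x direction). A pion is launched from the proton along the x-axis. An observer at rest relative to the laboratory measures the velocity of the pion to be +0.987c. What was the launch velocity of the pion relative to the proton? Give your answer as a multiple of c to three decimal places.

+0.934c

Invert the composition law: u' = (u − v)/(1 − uv/c²).
u' = (0.987 − 0.678) / (1 − (0.987)(0.678)) = 0.3090/0.3308 = 0.9341.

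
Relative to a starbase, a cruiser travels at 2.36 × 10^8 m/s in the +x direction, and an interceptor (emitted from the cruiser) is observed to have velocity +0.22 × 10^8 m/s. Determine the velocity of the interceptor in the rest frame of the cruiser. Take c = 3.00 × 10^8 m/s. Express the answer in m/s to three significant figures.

-2.27 × 10^8 m/s

v = 0.787c, u = 0.073c.
Invert the composition law: u' = (u − v)/(1 − uv/c²).
u' = (0.073 − 0.787) / (1 − (0.073)(0.787)) = -0.7133/0.9423 = -0.7570.
u' = -0.7570 × 3.00 × 10^8 m/s.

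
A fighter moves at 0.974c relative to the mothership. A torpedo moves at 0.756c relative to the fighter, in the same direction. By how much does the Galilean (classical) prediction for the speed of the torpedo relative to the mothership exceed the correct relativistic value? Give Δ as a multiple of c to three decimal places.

Galilean: u_cl = 0.756 + 0.974 = 1.7300.
Relativistic: u_rel = (0.756 + 0.974) / (1 + 0.756·0.974) = 1.7300/1.7363 = 0.9963.
Δ = 1.7300 − 0.9963 = 0.7337.
(The classical prediction exceeds c; the relativistic result does not.)

Δ = 0.734c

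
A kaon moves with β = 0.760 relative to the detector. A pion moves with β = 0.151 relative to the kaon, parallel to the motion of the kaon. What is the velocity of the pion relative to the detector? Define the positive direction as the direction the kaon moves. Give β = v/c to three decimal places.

With v = 0.760 and u' = 0.151 (in units of c),
u = (u' + v)/(1 + u'v/c²):
u = (0.151 + 0.760) / (1 + 0.151·0.760) = 0.9110/1.1148 = 0.8172
(Galilean addition would give +0.911c.)

β = 0.817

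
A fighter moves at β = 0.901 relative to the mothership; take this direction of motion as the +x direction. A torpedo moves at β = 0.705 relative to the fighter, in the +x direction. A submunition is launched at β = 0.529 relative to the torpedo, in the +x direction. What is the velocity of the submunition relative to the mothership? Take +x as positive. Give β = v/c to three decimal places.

β = 0.994

Apply u = (u' + v)/(1 + u'v/c²) successively, working outward toward the mothership.
Start: velocity of the fighter relative to the mothership = 0.9010c.
Compose with the torpedo (u' = 0.705 in the fighter frame): u_1 = (0.705 + 0.901) / (1 + 0.705·0.901) = 1.6060/1.6352 = 0.9821.
Compose with the submunition (u' = 0.529 in the torpedo frame): u_2 = (0.529 + 0.982) / (1 + 0.529·0.982) = 1.5111/1.5196 = 0.9945.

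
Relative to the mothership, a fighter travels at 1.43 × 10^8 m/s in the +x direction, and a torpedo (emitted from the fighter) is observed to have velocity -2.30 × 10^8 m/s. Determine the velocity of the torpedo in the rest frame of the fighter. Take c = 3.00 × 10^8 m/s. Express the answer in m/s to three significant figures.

-2.73 × 10^8 m/s

v = 0.477c, u = -0.767c.
Invert the composition law: u' = (u − v)/(1 − uv/c²).
u' = (-0.767 − 0.477) / (1 − (-0.767)(0.477)) = -1.2433/1.3654 = -0.9106.
u' = -0.9106 × 3.00 × 10^8 m/s.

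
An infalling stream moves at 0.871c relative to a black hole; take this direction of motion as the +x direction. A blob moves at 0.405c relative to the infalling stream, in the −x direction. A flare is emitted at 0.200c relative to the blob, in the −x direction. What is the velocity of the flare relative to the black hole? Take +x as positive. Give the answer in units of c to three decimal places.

Apply u = (u' + v)/(1 + u'v/c²) successively, working outward toward the black hole.
Start: velocity of the infalling stream relative to the black hole = 0.8710c.
Compose with the blob (u' = -0.405 in the infalling stream frame): u_1 = (-0.405 + 0.871) / (1 + (-0.405)·0.871) = 0.4660/0.6472 = 0.7200.
Compose with the flare (u' = -0.200 in the blob frame): u_2 = (-0.200 + 0.720) / (1 + (-0.200)·0.720) = 0.5200/0.8560 = 0.6074.

+0.607c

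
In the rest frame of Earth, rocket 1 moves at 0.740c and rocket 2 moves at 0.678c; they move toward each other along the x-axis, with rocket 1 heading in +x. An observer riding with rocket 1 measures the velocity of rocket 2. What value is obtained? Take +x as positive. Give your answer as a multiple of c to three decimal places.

β_A = 0.740, β_B = -0.678.
Transform to A's frame with the inverse velocity-addition law: u' = (u − v)/(1 − uv/c²), taking u = β_B and v = β_A.
u' = (-0.678 − 0.740) / (1 − (0.740)(-0.678)) = -1.4180/1.5017 = -0.9443.

-0.944c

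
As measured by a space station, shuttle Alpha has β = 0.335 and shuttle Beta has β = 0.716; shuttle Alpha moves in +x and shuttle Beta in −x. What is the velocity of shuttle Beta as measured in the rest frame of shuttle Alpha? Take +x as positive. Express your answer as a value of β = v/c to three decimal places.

β = -0.848

β_A = 0.335, β_B = -0.716.
Transform to A's frame with the inverse velocity-addition law: u' = (u − v)/(1 − uv/c²), taking u = β_B and v = β_A.
u' = (-0.716 − 0.335) / (1 − (0.335)(-0.716)) = -1.0510/1.2399 = -0.8477.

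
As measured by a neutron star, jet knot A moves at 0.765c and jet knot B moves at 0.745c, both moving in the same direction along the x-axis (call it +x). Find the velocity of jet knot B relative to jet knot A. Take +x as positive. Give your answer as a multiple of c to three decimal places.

-0.047c

β_A = 0.765, β_B = 0.745.
Transform to A's frame with the inverse velocity-addition law: u' = (u − v)/(1 − uv/c²), taking u = β_B and v = β_A.
u' = (0.745 − 0.765) / (1 − (0.765)(0.745)) = -0.0200/0.4301 = -0.0465.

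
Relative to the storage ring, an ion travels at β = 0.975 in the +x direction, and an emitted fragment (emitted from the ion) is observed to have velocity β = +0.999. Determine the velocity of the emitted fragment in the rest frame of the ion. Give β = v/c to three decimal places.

β = +0.924

Invert the composition law: u' = (u − v)/(1 − uv/c²).
u' = (0.999 − 0.975) / (1 − (0.999)(0.975)) = 0.0240/0.0260 = 0.9240.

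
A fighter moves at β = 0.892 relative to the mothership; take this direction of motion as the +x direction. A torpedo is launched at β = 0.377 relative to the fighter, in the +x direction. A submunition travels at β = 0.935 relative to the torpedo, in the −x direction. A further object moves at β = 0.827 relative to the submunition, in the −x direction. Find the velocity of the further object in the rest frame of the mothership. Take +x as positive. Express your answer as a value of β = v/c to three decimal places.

Apply u = (u' + v)/(1 + u'v/c²) successively, working outward toward the mothership.
Start: velocity of the fighter relative to the mothership = 0.8920c.
Compose with the torpedo (u' = 0.377 in the fighter frame): u_1 = (0.377 + 0.892) / (1 + 0.377·0.892) = 1.2690/1.3363 = 0.9496.
Compose with the submunition (u' = -0.935 in the torpedo frame): u_2 = (-0.935 + 0.950) / (1 + (-0.935)·0.950) = 0.0146/0.1121 = 0.1307.
Compose with the further object (u' = -0.827 in the submunition frame): u_3 = (-0.827 + 0.131) / (1 + (-0.827)·0.131) = -0.6963/0.8919 = -0.7807.

β = -0.781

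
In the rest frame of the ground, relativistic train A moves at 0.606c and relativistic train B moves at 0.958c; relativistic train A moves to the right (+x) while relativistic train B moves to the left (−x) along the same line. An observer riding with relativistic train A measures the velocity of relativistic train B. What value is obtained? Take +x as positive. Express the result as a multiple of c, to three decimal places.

β_A = 0.606, β_B = -0.958.
Transform to A's frame with the inverse velocity-addition law: u' = (u − v)/(1 − uv/c²), taking u = β_B and v = β_A.
u' = (-0.958 − 0.606) / (1 − (0.606)(-0.958)) = -1.5640/1.5805 = -0.9895.

-0.990c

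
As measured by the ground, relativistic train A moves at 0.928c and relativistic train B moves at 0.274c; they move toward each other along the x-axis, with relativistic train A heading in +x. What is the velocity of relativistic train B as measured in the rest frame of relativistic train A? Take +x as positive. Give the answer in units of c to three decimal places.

-0.958c

β_A = 0.928, β_B = -0.274.
Transform to A's frame with the inverse velocity-addition law: u' = (u − v)/(1 − uv/c²), taking u = β_B and v = β_A.
u' = (-0.274 − 0.928) / (1 − (0.928)(-0.274)) = -1.2020/1.2543 = -0.9583.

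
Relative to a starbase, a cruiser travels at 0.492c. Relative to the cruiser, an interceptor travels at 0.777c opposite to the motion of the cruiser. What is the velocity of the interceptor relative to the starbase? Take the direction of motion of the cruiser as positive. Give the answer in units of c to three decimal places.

-0.461c

With v = 0.492 and u' = -0.777 (in units of c),
u = (u' + v)/(1 + u'v/c²):
u = (-0.777 + 0.492) / (1 + (-0.777)·0.492) = -0.2850/0.6177 = -0.4614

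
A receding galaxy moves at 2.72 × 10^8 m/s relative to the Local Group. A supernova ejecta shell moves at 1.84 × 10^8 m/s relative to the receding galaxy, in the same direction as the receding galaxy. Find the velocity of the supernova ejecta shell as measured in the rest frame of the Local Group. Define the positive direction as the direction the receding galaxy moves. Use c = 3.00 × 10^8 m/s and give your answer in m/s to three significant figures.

2.93 × 10^8 m/s

In units of c (dividing by 3.00 × 10^8 m/s): v = 0.907, u' = 0.613.
u = (u' + v)/(1 + u'v/c²):
u = (0.613 + 0.907) / (1 + 0.613·0.907) = 1.5200/1.5561 = 0.9768
Converting back: u = 0.9768 × 3.00 × 10^8 m/s.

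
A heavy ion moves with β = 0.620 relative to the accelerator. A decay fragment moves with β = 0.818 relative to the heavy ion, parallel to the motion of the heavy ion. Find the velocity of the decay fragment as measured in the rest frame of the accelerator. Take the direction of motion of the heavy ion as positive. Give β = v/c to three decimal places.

β = 0.954

With v = 0.620 and u' = 0.818 (in units of c),
u = (u' + v)/(1 + u'v/c²):
u = (0.818 + 0.620) / (1 + 0.818·0.620) = 1.4380/1.5072 = 0.9541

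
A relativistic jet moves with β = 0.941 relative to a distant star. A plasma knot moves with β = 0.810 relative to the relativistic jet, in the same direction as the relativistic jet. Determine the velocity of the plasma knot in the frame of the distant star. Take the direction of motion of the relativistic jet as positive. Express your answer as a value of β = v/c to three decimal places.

With v = 0.941 and u' = 0.810 (in units of c),
u = (u' + v)/(1 + u'v/c²):
u = (0.810 + 0.941) / (1 + 0.810·0.941) = 1.7510/1.7622 = 0.9936
(Galilean addition would give +1.751c, exceeding c.)

β = 0.994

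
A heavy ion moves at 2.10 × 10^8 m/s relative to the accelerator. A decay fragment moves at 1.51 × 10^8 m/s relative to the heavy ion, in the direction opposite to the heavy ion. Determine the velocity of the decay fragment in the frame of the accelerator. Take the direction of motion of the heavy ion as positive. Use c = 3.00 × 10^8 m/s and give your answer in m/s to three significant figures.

+9.11 × 10^7 m/s

In units of c (dividing by 3.00 × 10^8 m/s): v = 0.700, u' = -0.503.
u = (u' + v)/(1 + u'v/c²):
u = (-0.503 + 0.700) / (1 + (-0.503)·0.700) = 0.1967/0.6477 = 0.3037
Converting back: u = 0.3037 × 3.00 × 10^8 m/s.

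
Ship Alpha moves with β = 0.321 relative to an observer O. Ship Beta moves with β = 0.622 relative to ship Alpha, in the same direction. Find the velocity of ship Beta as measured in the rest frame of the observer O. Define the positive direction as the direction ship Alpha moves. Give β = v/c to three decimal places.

With v = 0.321 and u' = 0.622 (in units of c),
u = (u' + v)/(1 + u'v/c²):
u = (0.622 + 0.321) / (1 + 0.622·0.321) = 0.9430/1.1997 = 0.7861

β = 0.786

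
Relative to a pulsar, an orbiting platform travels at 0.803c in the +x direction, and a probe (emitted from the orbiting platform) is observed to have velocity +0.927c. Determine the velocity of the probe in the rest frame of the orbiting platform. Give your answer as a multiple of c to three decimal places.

Invert the composition law: u' = (u − v)/(1 − uv/c²).
u' = (0.927 − 0.803) / (1 − (0.927)(0.803)) = 0.1240/0.2556 = 0.4851.

+0.485c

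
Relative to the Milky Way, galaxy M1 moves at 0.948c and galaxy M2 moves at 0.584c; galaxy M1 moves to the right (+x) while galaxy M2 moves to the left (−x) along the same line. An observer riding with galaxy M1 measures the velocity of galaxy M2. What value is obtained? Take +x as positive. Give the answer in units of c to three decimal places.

-0.986c

β_A = 0.948, β_B = -0.584.
Transform to A's frame with the inverse velocity-addition law: u' = (u − v)/(1 − uv/c²), taking u = β_B and v = β_A.
u' = (-0.584 − 0.948) / (1 − (0.948)(-0.584)) = -1.5320/1.5536 = -0.9861.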